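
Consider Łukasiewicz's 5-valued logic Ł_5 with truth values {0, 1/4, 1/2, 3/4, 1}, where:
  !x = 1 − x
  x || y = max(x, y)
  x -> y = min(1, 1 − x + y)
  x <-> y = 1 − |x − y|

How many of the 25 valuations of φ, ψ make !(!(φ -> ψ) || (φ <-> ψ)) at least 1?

1

value 1: 1 assignment (counts)
value 3/4: 2 assignments
value 1/2: 6 assignments
value 1/4: 10 assignments
value 0: 6 assignments
So 1 of the 25 assignments meets the threshold.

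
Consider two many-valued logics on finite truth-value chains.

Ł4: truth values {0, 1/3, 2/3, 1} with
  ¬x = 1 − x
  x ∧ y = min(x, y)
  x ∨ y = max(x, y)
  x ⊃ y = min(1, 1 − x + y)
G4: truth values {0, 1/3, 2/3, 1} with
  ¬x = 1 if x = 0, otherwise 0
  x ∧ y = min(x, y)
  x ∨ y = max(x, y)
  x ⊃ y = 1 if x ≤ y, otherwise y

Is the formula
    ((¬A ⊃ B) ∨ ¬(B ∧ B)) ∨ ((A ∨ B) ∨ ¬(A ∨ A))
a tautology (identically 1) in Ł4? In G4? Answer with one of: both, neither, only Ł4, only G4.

In Ł4: at A = 1/3, B = 1/3 the value is 2/3 — not a tautology.
In G4: every assignment gives 1 — tautology.

only G4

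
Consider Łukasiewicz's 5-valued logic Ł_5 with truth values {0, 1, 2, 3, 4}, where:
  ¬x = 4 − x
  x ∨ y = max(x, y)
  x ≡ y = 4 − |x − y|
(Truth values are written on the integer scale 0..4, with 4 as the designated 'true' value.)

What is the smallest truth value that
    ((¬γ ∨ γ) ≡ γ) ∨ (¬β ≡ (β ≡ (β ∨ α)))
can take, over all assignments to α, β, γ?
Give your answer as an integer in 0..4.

0

Take α = 0, β = 4, γ = 0:
¬γ = ¬0 = 4
¬γ ∨ γ = 4 ∨ 0 = 4
(¬γ ∨ γ) ≡ γ = 4 ≡ 0 = 0
¬β = ¬4 = 0
β ∨ α = 4 ∨ 0 = 4
β ≡ (β ∨ α) = 4 ≡ 4 = 4
¬β ≡ (β ≡ (β ∨ α)) = 0 ≡ 4 = 0
((¬γ ∨ γ) ≡ γ) ∨ (¬β ≡ (β ≡ (β ∨ α))) = 0 ∨ 0 = 0
No assignment yields a value below 0, so this is the minimum.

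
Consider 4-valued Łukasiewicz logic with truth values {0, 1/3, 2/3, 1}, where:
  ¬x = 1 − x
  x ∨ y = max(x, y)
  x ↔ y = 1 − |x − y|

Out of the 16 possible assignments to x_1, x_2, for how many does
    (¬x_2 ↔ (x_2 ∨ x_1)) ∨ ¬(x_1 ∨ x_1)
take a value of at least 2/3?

13

x_1 = 0, x_2 = 0 ↦ 1  ≥
x_1 = 0, x_2 = 1/3 ↦ 1  ≥
x_1 = 0, x_2 = 2/3 ↦ 1  ≥
x_1 = 0, x_2 = 1 ↦ 1  ≥
x_1 = 1/3, x_2 = 0 ↦ 2/3  ≥
x_1 = 1/3, x_2 = 1/3 ↦ 2/3  ≥
x_1 = 1/3, x_2 = 2/3 ↦ 2/3  ≥
x_1 = 1/3, x_2 = 1 ↦ 2/3  ≥
x_1 = 2/3, x_2 = 0 ↦ 2/3  ≥
x_1 = 2/3, x_2 = 1/3 ↦ 1  ≥
x_1 = 2/3, x_2 = 2/3 ↦ 2/3  ≥
x_1 = 2/3, x_2 = 1 ↦ 1/3  <
x_1 = 1, x_2 = 0 ↦ 1  ≥
x_1 = 1, x_2 = 1/3 ↦ 2/3  ≥
x_1 = 1, x_2 = 2/3 ↦ 1/3  <
x_1 = 1, x_2 = 1 ↦ 0  <
So 13 of the 16 assignments meet the threshold.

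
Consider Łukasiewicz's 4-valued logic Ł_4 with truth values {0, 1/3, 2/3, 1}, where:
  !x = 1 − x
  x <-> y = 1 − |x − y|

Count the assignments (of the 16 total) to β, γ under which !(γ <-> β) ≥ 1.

β = 0, γ = 0 ↦ 0  <
β = 0, γ = 1/3 ↦ 1/3  <
β = 0, γ = 2/3 ↦ 2/3  <
β = 0, γ = 1 ↦ 1  ≥
β = 1/3, γ = 0 ↦ 1/3  <
β = 1/3, γ = 1/3 ↦ 0  <
β = 1/3, γ = 2/3 ↦ 1/3  <
β = 1/3, γ = 1 ↦ 2/3  <
β = 2/3, γ = 0 ↦ 2/3  <
β = 2/3, γ = 1/3 ↦ 1/3  <
β = 2/3, γ = 2/3 ↦ 0  <
β = 2/3, γ = 1 ↦ 1/3  <
β = 1, γ = 0 ↦ 1  ≥
β = 1, γ = 1/3 ↦ 2/3  <
β = 1, γ = 2/3 ↦ 1/3  <
β = 1, γ = 1 ↦ 0  <
So 2 of the 16 assignments meet the threshold.

2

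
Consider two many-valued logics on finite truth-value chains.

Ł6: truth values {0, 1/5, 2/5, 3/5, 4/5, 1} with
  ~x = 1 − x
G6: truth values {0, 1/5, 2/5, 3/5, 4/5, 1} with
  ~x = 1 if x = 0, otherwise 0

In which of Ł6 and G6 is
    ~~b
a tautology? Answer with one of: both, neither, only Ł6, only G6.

neither

In Ł6: at b = 0 the value is 0 — not a tautology.
In G6: at b = 0 the value is 0 — not a tautology.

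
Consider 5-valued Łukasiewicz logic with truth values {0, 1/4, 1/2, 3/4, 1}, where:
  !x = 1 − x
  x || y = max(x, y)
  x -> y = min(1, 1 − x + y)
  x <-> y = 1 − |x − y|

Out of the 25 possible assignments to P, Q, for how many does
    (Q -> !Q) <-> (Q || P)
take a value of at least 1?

value 1: 3 assignments (counts)
value 3/4: 7 assignments
value 1/2: 6 assignments
value 1/4: 3 assignments
value 0: 6 assignments
So 3 of the 25 assignments meet the threshold.

3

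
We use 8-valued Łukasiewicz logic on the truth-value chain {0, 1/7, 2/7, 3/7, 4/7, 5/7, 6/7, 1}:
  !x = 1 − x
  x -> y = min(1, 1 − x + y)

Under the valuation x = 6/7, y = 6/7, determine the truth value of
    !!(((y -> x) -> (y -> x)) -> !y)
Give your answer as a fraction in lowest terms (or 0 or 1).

1/7

y -> x = 6/7 -> 6/7 = 1
y -> x = 6/7 -> 6/7 = 1
(y -> x) -> (y -> x) = 1 -> 1 = 1
!y = !6/7 = 1/7
((y -> x) -> (y -> x)) -> !y = 1 -> 1/7 = 1/7
!(((y -> x) -> (y -> x)) -> !y) = !1/7 = 6/7
!!(((y -> x) -> (y -> x)) -> !y) = !6/7 = 1/7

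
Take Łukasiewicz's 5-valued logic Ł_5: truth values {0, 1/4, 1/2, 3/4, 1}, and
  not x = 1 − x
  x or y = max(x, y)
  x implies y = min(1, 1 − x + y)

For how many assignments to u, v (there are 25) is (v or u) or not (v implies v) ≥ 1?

value 1: 9 assignments (counts)
value 3/4: 7 assignments
value 1/2: 5 assignments
value 1/4: 3 assignments
value 0: 1 assignment
So 9 of the 25 assignments meet the threshold.

9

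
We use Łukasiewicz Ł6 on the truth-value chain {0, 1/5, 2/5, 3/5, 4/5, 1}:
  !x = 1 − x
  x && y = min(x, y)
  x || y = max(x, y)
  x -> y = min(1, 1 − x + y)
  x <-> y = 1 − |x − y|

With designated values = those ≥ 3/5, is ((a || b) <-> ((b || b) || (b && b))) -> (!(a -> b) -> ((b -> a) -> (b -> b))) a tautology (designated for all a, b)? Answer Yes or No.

Yes

At a = 4/5, b = 2/5, for instance:
a || b = 4/5 || 2/5 = 4/5
b || b = 2/5 || 2/5 = 2/5
b && b = 2/5 && 2/5 = 2/5
(b || b) || (b && b) = 2/5 || 2/5 = 2/5
(a || b) <-> ((b || b) || (b && b)) = 4/5 <-> 2/5 = 3/5
a -> b = 4/5 -> 2/5 = 3/5
!(a -> b) = !3/5 = 2/5
b -> a = 2/5 -> 4/5 = 1
b -> b = 2/5 -> 2/5 = 1
(b -> a) -> (b -> b) = 1 -> 1 = 1
!(a -> b) -> ((b -> a) -> (b -> b)) = 2/5 -> 1 = 1
((a || b) <-> ((b || b) || (b && b))) -> (!(a -> b) -> ((b -> a) -> (b -> b))) = 3/5 -> 1 = 1
and checking the remaining 35 assignments likewise gives ≥ 3/5 in every case.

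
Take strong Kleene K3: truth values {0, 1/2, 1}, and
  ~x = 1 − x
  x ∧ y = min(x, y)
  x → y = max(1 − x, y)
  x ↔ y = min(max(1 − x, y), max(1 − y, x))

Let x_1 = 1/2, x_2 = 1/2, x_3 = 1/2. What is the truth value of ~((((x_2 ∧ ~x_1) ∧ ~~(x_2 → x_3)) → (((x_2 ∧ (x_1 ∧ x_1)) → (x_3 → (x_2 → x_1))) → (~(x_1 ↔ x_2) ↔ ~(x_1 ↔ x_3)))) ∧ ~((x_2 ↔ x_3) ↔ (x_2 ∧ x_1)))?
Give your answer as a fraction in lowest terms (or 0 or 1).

~x_1 = ~1/2 = 1/2
x_2 ∧ ~x_1 = 1/2 ∧ 1/2 = 1/2
x_2 → x_3 = 1/2 → 1/2 = 1/2
~(x_2 → x_3) = ~1/2 = 1/2
~~(x_2 → x_3) = ~1/2 = 1/2
(x_2 ∧ ~x_1) ∧ ~~(x_2 → x_3) = 1/2 ∧ 1/2 = 1/2
x_1 ∧ x_1 = 1/2 ∧ 1/2 = 1/2
x_2 ∧ (x_1 ∧ x_1) = 1/2 ∧ 1/2 = 1/2
x_2 → x_1 = 1/2 → 1/2 = 1/2
x_3 → (x_2 → x_1) = 1/2 → 1/2 = 1/2
(x_2 ∧ (x_1 ∧ x_1)) → (x_3 → (x_2 → x_1)) = 1/2 → 1/2 = 1/2
x_1 ↔ x_2 = 1/2 ↔ 1/2 = 1/2
~(x_1 ↔ x_2) = ~1/2 = 1/2
x_1 ↔ x_3 = 1/2 ↔ 1/2 = 1/2
~(x_1 ↔ x_3) = ~1/2 = 1/2
~(x_1 ↔ x_2) ↔ ~(x_1 ↔ x_3) = 1/2 ↔ 1/2 = 1/2
((x_2 ∧ (x_1 ∧ x_1)) → (x_3 → (x_2 → x_1))) → (~(x_1 ↔ x_2) ↔ ~(x_1 ↔ x_3)) = 1/2 → 1/2 = 1/2
((x_2 ∧ ~x_1) ∧ ~~(x_2 → x_3)) → (((x_2 ∧ (x_1 ∧ x_1)) → (x_3 → (x_2 → x_1))) → (~(x_1 ↔ x_2) ↔ ~(x_1 ↔ x_3))) = 1/2 → 1/2 = 1/2
x_2 ↔ x_3 = 1/2 ↔ 1/2 = 1/2
x_2 ∧ x_1 = 1/2 ∧ 1/2 = 1/2
(x_2 ↔ x_3) ↔ (x_2 ∧ x_1) = 1/2 ↔ 1/2 = 1/2
~((x_2 ↔ x_3) ↔ (x_2 ∧ x_1)) = ~1/2 = 1/2
(((x_2 ∧ ~x_1) ∧ ~~(x_2 → x_3)) → (((x_2 ∧ (x_1 ∧ x_1)) → (x_3 → (x_2 → x_1))) → (~(x_1 ↔ x_2) ↔ ~(x_1 ↔ x_3)))) ∧ ~((x_2 ↔ x_3) ↔ (x_2 ∧ x_1)) = 1/2 ∧ 1/2 = 1/2
~((((x_2 ∧ ~x_1) ∧ ~~(x_2 → x_3)) → (((x_2 ∧ (x_1 ∧ x_1)) → (x_3 → (x_2 → x_1))) → (~(x_1 ↔ x_2) ↔ ~(x_1 ↔ x_3)))) ∧ ~((x_2 ↔ x_3) ↔ (x_2 ∧ x_1))) = ~1/2 = 1/2

1/2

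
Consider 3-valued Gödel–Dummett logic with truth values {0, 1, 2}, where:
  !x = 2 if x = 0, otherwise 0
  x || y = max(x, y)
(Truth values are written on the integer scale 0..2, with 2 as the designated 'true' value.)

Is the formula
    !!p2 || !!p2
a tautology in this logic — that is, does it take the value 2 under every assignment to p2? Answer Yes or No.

No

Counterexample: take p2 = 0.
!p2 = !0 = 2
!!p2 = !2 = 0
!!p2 || !!p2 = 0 || 0 = 0
This gives 0 ≠ 2.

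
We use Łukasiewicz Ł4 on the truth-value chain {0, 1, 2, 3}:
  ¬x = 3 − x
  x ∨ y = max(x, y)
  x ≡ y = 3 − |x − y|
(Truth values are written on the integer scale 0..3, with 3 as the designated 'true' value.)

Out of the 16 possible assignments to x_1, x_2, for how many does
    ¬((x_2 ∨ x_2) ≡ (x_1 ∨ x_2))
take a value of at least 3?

x_1 = 0, x_2 = 0 ↦ 0  <
x_1 = 0, x_2 = 1 ↦ 0  <
x_1 = 0, x_2 = 2 ↦ 0  <
x_1 = 0, x_2 = 3 ↦ 0  <
x_1 = 1, x_2 = 0 ↦ 1  <
x_1 = 1, x_2 = 1 ↦ 0  <
x_1 = 1, x_2 = 2 ↦ 0  <
x_1 = 1, x_2 = 3 ↦ 0  <
x_1 = 2, x_2 = 0 ↦ 2  <
x_1 = 2, x_2 = 1 ↦ 1  <
x_1 = 2, x_2 = 2 ↦ 0  <
x_1 = 2, x_2 = 3 ↦ 0  <
x_1 = 3, x_2 = 0 ↦ 3  ≥
x_1 = 3, x_2 = 1 ↦ 2  <
x_1 = 3, x_2 = 2 ↦ 1  <
x_1 = 3, x_2 = 3 ↦ 0  <
So 1 of the 16 assignments meets the threshold.

1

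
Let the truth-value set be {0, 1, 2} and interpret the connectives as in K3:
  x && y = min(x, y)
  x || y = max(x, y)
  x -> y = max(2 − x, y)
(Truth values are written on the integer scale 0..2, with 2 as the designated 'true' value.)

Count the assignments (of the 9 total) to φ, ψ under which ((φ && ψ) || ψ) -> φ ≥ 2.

5

φ = 0, ψ = 0 ↦ 2  ≥
φ = 0, ψ = 1 ↦ 1  <
φ = 0, ψ = 2 ↦ 0  <
φ = 1, ψ = 0 ↦ 2  ≥
φ = 1, ψ = 1 ↦ 1  <
φ = 1, ψ = 2 ↦ 1  <
φ = 2, ψ = 0 ↦ 2  ≥
φ = 2, ψ = 1 ↦ 2  ≥
φ = 2, ψ = 2 ↦ 2  ≥
So 5 of the 9 assignments meet the threshold.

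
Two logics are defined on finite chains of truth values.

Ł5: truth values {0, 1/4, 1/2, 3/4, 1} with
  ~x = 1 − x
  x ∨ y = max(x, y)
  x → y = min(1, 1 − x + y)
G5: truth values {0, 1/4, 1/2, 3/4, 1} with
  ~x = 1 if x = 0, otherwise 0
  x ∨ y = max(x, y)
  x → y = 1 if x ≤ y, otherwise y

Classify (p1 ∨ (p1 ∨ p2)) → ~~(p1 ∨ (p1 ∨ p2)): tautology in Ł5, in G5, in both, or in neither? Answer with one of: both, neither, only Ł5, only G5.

In Ł5: every assignment gives 1 — tautology.
In G5: every assignment gives 1 — tautology.

both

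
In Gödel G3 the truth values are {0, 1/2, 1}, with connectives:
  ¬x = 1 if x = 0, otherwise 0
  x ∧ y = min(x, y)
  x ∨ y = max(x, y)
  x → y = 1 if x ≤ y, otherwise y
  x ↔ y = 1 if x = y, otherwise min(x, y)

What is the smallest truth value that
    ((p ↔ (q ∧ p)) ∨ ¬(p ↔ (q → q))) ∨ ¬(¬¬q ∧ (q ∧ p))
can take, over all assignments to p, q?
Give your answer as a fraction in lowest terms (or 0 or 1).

Take p = 1, q = 1/2:
q ∧ p = 1/2 ∧ 1 = 1/2
p ↔ (q ∧ p) = 1 ↔ 1/2 = 1/2
q → q = 1/2 → 1/2 = 1
p ↔ (q → q) = 1 ↔ 1 = 1
¬(p ↔ (q → q)) = ¬1 = 0
(p ↔ (q ∧ p)) ∨ ¬(p ↔ (q → q)) = 1/2 ∨ 0 = 1/2
¬q = ¬1/2 = 0
¬¬q = ¬0 = 1
q ∧ p = 1/2 ∧ 1 = 1/2
¬¬q ∧ (q ∧ p) = 1 ∧ 1/2 = 1/2
¬(¬¬q ∧ (q ∧ p)) = ¬1/2 = 0
((p ↔ (q ∧ p)) ∨ ¬(p ↔ (q → q))) ∨ ¬(¬¬q ∧ (q ∧ p)) = 1/2 ∨ 0 = 1/2
No assignment yields a value below 1/2, so this is the minimum.

1/2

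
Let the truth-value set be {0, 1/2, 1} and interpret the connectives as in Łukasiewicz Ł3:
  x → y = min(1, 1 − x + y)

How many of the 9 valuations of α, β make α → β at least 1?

6

α = 0, β = 0 ↦ 1  ≥
α = 0, β = 1/2 ↦ 1  ≥
α = 0, β = 1 ↦ 1  ≥
α = 1/2, β = 0 ↦ 1/2  <
α = 1/2, β = 1/2 ↦ 1  ≥
α = 1/2, β = 1 ↦ 1  ≥
α = 1, β = 0 ↦ 0  <
α = 1, β = 1/2 ↦ 1/2  <
α = 1, β = 1 ↦ 1  ≥
So 6 of the 9 assignments meet the threshold.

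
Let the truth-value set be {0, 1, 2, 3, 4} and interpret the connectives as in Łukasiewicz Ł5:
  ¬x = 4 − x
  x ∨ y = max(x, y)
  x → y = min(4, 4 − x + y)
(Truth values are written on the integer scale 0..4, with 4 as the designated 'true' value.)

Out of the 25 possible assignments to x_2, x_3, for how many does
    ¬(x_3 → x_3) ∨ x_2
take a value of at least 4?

value 4: 5 assignments (counts)
value 3: 5 assignments
value 2: 5 assignments
value 1: 5 assignments
value 0: 5 assignments
So 5 of the 25 assignments meet the threshold.

5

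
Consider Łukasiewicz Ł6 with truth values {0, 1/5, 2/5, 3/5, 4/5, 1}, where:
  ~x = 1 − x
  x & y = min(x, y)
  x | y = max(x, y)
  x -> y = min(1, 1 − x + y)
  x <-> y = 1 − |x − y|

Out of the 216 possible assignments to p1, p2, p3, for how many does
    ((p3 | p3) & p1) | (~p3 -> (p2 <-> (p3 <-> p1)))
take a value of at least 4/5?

value 1: 152 assignments (counts)
value 4/5: 28 assignments (counts)
value 3/5: 18 assignments
value 2/5: 11 assignments
value 1/5: 5 assignments
value 0: 2 assignments
So 180 of the 216 assignments meet the threshold.

180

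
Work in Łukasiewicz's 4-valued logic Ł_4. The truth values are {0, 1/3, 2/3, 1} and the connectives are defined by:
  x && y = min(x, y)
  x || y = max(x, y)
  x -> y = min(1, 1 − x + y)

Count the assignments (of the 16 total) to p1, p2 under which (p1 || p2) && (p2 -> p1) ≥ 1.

p1 = 0, p2 = 0 ↦ 0  <
p1 = 0, p2 = 1/3 ↦ 1/3  <
p1 = 0, p2 = 2/3 ↦ 1/3  <
p1 = 0, p2 = 1 ↦ 0  <
p1 = 1/3, p2 = 0 ↦ 1/3  <
p1 = 1/3, p2 = 1/3 ↦ 1/3  <
p1 = 1/3, p2 = 2/3 ↦ 2/3  <
p1 = 1/3, p2 = 1 ↦ 1/3  <
p1 = 2/3, p2 = 0 ↦ 2/3  <
p1 = 2/3, p2 = 1/3 ↦ 2/3  <
p1 = 2/3, p2 = 2/3 ↦ 2/3  <
p1 = 2/3, p2 = 1 ↦ 2/3  <
p1 = 1, p2 = 0 ↦ 1  ≥
p1 = 1, p2 = 1/3 ↦ 1  ≥
p1 = 1, p2 = 2/3 ↦ 1  ≥
p1 = 1, p2 = 1 ↦ 1  ≥
So 4 of the 16 assignments meet the threshold.

4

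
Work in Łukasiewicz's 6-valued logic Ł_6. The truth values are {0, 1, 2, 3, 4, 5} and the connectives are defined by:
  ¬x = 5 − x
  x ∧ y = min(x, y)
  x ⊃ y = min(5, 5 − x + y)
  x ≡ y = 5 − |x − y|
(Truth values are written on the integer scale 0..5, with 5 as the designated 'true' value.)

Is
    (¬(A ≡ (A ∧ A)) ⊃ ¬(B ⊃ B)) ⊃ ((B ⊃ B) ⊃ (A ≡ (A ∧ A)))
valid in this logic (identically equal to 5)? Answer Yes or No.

At A = 4, B = 0, for instance:
A ∧ A = 4 ∧ 4 = 4
A ≡ (A ∧ A) = 4 ≡ 4 = 5
¬(A ≡ (A ∧ A)) = ¬5 = 0
B ⊃ B = 0 ⊃ 0 = 5
¬(B ⊃ B) = ¬5 = 0
¬(A ≡ (A ∧ A)) ⊃ ¬(B ⊃ B) = 0 ⊃ 0 = 5
(B ⊃ B) ⊃ (A ≡ (A ∧ A)) = 5 ⊃ 5 = 5
(¬(A ≡ (A ∧ A)) ⊃ ¬(B ⊃ B)) ⊃ ((B ⊃ B) ⊃ (A ≡ (A ∧ A))) = 5 ⊃ 5 = 5
and checking the remaining 35 assignments likewise gives ≥ 5 in every case.

Yes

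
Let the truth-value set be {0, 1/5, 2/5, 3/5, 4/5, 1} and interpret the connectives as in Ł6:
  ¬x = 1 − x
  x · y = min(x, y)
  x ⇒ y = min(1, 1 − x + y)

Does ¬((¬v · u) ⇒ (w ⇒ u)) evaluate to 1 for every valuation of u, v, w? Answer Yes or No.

Counterexample: take u = 0, v = 0, w = 0.
¬v = ¬0 = 1
¬v · u = 1 · 0 = 0
w ⇒ u = 0 ⇒ 0 = 1
(¬v · u) ⇒ (w ⇒ u) = 0 ⇒ 1 = 1
¬((¬v · u) ⇒ (w ⇒ u)) = ¬1 = 0
This gives 0 ≠ 1.

No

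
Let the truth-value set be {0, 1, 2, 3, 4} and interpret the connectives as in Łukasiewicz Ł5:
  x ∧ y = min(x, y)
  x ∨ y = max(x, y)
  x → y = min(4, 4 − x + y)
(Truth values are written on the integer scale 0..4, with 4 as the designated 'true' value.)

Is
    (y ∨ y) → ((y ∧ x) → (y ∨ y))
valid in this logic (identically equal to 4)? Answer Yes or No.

Yes

At x = 4, y = 3, for instance:
y ∨ y = 3 ∨ 3 = 3
y ∧ x = 3 ∧ 4 = 3
(y ∧ x) → (y ∨ y) = 3 → 3 = 4
(y ∨ y) → ((y ∧ x) → (y ∨ y)) = 3 → 4 = 4
and checking the remaining 24 assignments likewise gives ≥ 4 in every case.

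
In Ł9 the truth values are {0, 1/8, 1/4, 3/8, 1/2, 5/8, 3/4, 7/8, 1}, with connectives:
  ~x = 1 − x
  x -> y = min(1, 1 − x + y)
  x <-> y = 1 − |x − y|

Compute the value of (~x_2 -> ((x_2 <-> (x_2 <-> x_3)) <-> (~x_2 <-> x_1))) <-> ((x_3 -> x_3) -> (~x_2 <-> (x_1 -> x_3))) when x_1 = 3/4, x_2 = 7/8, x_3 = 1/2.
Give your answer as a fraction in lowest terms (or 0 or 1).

~x_2 = ~7/8 = 1/8
x_2 <-> x_3 = 7/8 <-> 1/2 = 5/8
x_2 <-> (x_2 <-> x_3) = 7/8 <-> 5/8 = 3/4
~x_2 = ~7/8 = 1/8
~x_2 <-> x_1 = 1/8 <-> 3/4 = 3/8
(x_2 <-> (x_2 <-> x_3)) <-> (~x_2 <-> x_1) = 3/4 <-> 3/8 = 5/8
~x_2 -> ((x_2 <-> (x_2 <-> x_3)) <-> (~x_2 <-> x_1)) = 1/8 -> 5/8 = 1
x_3 -> x_3 = 1/2 -> 1/2 = 1
~x_2 = ~7/8 = 1/8
x_1 -> x_3 = 3/4 -> 1/2 = 3/4
~x_2 <-> (x_1 -> x_3) = 1/8 <-> 3/4 = 3/8
(x_3 -> x_3) -> (~x_2 <-> (x_1 -> x_3)) = 1 -> 3/8 = 3/8
(~x_2 -> ((x_2 <-> (x_2 <-> x_3)) <-> (~x_2 <-> x_1))) <-> ((x_3 -> x_3) -> (~x_2 <-> (x_1 -> x_3))) = 1 <-> 3/8 = 3/8

3/8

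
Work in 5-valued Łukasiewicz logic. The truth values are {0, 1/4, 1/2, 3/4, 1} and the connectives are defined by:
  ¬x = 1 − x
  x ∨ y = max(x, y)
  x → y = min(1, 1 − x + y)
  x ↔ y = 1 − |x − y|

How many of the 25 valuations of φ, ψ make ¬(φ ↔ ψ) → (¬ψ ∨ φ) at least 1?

21

value 1: 21 assignments (counts)
value 3/4: 1 assignment
value 1/2: 2 assignments
value 0: 1 assignment
So 21 of the 25 assignments meet the threshold.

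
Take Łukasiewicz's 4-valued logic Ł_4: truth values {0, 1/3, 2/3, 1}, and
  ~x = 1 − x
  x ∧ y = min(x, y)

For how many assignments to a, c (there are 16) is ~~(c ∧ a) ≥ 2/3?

a = 0, c = 0 ↦ 0  <
a = 0, c = 1/3 ↦ 0  <
a = 0, c = 2/3 ↦ 0  <
a = 0, c = 1 ↦ 0  <
a = 1/3, c = 0 ↦ 0  <
a = 1/3, c = 1/3 ↦ 1/3  <
a = 1/3, c = 2/3 ↦ 1/3  <
a = 1/3, c = 1 ↦ 1/3  <
a = 2/3, c = 0 ↦ 0  <
a = 2/3, c = 1/3 ↦ 1/3  <
a = 2/3, c = 2/3 ↦ 2/3  ≥
a = 2/3, c = 1 ↦ 2/3  ≥
a = 1, c = 0 ↦ 0  <
a = 1, c = 1/3 ↦ 1/3  <
a = 1, c = 2/3 ↦ 2/3  ≥
a = 1, c = 1 ↦ 1  ≥
So 4 of the 16 assignments meet the threshold.

4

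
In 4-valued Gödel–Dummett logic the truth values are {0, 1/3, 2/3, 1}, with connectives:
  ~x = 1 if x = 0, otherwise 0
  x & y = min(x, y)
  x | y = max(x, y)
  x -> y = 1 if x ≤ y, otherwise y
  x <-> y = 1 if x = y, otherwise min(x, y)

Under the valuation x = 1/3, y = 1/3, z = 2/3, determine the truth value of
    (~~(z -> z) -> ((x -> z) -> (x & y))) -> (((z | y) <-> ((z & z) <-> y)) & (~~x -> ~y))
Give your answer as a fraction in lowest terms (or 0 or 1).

z -> z = 2/3 -> 2/3 = 1
~(z -> z) = ~1 = 0
~~(z -> z) = ~0 = 1
x -> z = 1/3 -> 2/3 = 1
x & y = 1/3 & 1/3 = 1/3
(x -> z) -> (x & y) = 1 -> 1/3 = 1/3
~~(z -> z) -> ((x -> z) -> (x & y)) = 1 -> 1/3 = 1/3
z | y = 2/3 | 1/3 = 2/3
z & z = 2/3 & 2/3 = 2/3
(z & z) <-> y = 2/3 <-> 1/3 = 1/3
(z | y) <-> ((z & z) <-> y) = 2/3 <-> 1/3 = 1/3
~x = ~1/3 = 0
~~x = ~0 = 1
~y = ~1/3 = 0
~~x -> ~y = 1 -> 0 = 0
((z | y) <-> ((z & z) <-> y)) & (~~x -> ~y) = 1/3 & 0 = 0
(~~(z -> z) -> ((x -> z) -> (x & y))) -> (((z | y) <-> ((z & z) <-> y)) & (~~x -> ~y)) = 1/3 -> 0 = 0

0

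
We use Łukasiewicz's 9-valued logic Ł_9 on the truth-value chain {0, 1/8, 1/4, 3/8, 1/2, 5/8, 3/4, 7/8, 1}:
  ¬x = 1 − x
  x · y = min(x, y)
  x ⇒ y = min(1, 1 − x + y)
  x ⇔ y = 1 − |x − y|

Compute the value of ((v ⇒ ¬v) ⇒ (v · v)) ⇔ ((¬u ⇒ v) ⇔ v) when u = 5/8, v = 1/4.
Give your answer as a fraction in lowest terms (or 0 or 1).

7/8

¬v = ¬1/4 = 3/4
v ⇒ ¬v = 1/4 ⇒ 3/4 = 1
v · v = 1/4 · 1/4 = 1/4
(v ⇒ ¬v) ⇒ (v · v) = 1 ⇒ 1/4 = 1/4
¬u = ¬5/8 = 3/8
¬u ⇒ v = 3/8 ⇒ 1/4 = 7/8
(¬u ⇒ v) ⇔ v = 7/8 ⇔ 1/4 = 3/8
((v ⇒ ¬v) ⇒ (v · v)) ⇔ ((¬u ⇒ v) ⇔ v) = 1/4 ⇔ 3/8 = 7/8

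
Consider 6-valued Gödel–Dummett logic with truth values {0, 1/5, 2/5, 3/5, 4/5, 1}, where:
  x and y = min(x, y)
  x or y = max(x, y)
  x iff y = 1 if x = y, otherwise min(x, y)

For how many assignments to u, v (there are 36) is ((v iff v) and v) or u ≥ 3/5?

27

value 1: 11 assignments (counts)
value 4/5: 9 assignments (counts)
value 3/5: 7 assignments (counts)
value 2/5: 5 assignments
value 1/5: 3 assignments
value 0: 1 assignment
So 27 of the 36 assignments meet the threshold.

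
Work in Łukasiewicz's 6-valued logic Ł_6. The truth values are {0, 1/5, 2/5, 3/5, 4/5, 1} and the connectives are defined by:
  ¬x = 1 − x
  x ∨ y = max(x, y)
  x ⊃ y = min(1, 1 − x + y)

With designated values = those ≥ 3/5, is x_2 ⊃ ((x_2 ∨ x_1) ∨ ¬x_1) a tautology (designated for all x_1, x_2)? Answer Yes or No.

Yes

At x_1 = 0, x_2 = 2/5, for instance:
x_2 ∨ x_1 = 2/5 ∨ 0 = 2/5
¬x_1 = ¬0 = 1
(x_2 ∨ x_1) ∨ ¬x_1 = 2/5 ∨ 1 = 1
x_2 ⊃ ((x_2 ∨ x_1) ∨ ¬x_1) = 2/5 ⊃ 1 = 1
and checking the remaining 35 assignments likewise gives ≥ 3/5 in every case.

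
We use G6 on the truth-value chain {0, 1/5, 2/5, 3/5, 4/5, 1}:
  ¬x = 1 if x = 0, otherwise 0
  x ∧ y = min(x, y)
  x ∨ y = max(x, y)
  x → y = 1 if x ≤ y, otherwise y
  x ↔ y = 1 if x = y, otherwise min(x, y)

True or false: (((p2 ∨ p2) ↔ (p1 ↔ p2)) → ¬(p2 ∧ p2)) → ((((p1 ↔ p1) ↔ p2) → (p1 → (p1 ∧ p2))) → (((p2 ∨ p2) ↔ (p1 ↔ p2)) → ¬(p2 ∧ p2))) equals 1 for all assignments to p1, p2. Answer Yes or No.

Yes

At p1 = 3/5, p2 = 1, for instance:
p2 ∨ p2 = 1 ∨ 1 = 1
p1 ↔ p2 = 3/5 ↔ 1 = 3/5
(p2 ∨ p2) ↔ (p1 ↔ p2) = 1 ↔ 3/5 = 3/5
p2 ∧ p2 = 1 ∧ 1 = 1
¬(p2 ∧ p2) = ¬1 = 0
((p2 ∨ p2) ↔ (p1 ↔ p2)) → ¬(p2 ∧ p2) = 3/5 → 0 = 0
p1 ↔ p1 = 3/5 ↔ 3/5 = 1
(p1 ↔ p1) ↔ p2 = 1 ↔ 1 = 1
p1 ∧ p2 = 3/5 ∧ 1 = 3/5
p1 → (p1 ∧ p2) = 3/5 → 3/5 = 1
((p1 ↔ p1) ↔ p2) → (p1 → (p1 ∧ p2)) = 1 → 1 = 1
(((p1 ↔ p1) ↔ p2) → (p1 → (p1 ∧ p2))) → (((p2 ∨ p2) ↔ (p1 ↔ p2)) → ¬(p2 ∧ p2)) = 1 → 0 = 0
(((p2 ∨ p2) ↔ (p1 ↔ p2)) → ¬(p2 ∧ p2)) → ((((p1 ↔ p1) ↔ p2) → (p1 → (p1 ∧ p2))) → (((p2 ∨ p2) ↔ (p1 ↔ p2)) → ¬(p2 ∧ p2))) = 0 → 0 = 1
and checking the remaining 35 assignments likewise gives ≥ 1 in every case.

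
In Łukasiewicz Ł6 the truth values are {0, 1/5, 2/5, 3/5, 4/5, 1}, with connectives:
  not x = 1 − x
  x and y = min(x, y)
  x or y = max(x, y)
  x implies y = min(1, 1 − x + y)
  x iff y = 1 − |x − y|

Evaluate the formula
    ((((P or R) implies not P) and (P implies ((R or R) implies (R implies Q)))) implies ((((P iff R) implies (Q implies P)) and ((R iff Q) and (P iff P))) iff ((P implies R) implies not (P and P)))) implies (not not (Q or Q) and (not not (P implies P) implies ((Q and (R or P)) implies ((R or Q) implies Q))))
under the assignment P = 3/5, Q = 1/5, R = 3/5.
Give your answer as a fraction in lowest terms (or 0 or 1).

P or R = 3/5 or 3/5 = 3/5
not P = not 3/5 = 2/5
(P or R) implies not P = 3/5 implies 2/5 = 4/5
R or R = 3/5 or 3/5 = 3/5
R implies Q = 3/5 implies 1/5 = 3/5
(R or R) implies (R implies Q) = 3/5 implies 3/5 = 1
P implies ((R or R) implies (R implies Q)) = 3/5 implies 1 = 1
((P or R) implies not P) and (P implies ((R or R) implies (R implies Q))) = 4/5 and 1 = 4/5
P iff R = 3/5 iff 3/5 = 1
Q implies P = 1/5 implies 3/5 = 1
(P iff R) implies (Q implies P) = 1 implies 1 = 1
R iff Q = 3/5 iff 1/5 = 3/5
P iff P = 3/5 iff 3/5 = 1
(R iff Q) and (P iff P) = 3/5 and 1 = 3/5
((P iff R) implies (Q implies P)) and ((R iff Q) and (P iff P)) = 1 and 3/5 = 3/5
P implies R = 3/5 implies 3/5 = 1
P and P = 3/5 and 3/5 = 3/5
not (P and P) = not 3/5 = 2/5
(P implies R) implies not (P and P) = 1 implies 2/5 = 2/5
(((P iff R) implies (Q implies P)) and ((R iff Q) and (P iff P))) iff ((P implies R) implies not (P and P)) = 3/5 iff 2/5 = 4/5
(((P or R) implies not P) and (P implies ((R or R) implies (R implies Q)))) implies ((((P iff R) implies (Q implies P)) and ((R iff Q) and (P iff P))) iff ((P implies R) implies not (P and P))) = 4/5 implies 4/5 = 1
Q or Q = 1/5 or 1/5 = 1/5
not (Q or Q) = not 1/5 = 4/5
not not (Q or Q) = not 4/5 = 1/5
P implies P = 3/5 implies 3/5 = 1
not (P implies P) = not 1 = 0
not not (P implies P) = not 0 = 1
R or P = 3/5 or 3/5 = 3/5
Q and (R or P) = 1/5 and 3/5 = 1/5
R or Q = 3/5 or 1/5 = 3/5
(R or Q) implies Q = 3/5 implies 1/5 = 3/5
(Q and (R or P)) implies ((R or Q) implies Q) = 1/5 implies 3/5 = 1
not not (P implies P) implies ((Q and (R or P)) implies ((R or Q) implies Q)) = 1 implies 1 = 1
not not (Q or Q) and (not not (P implies P) implies ((Q and (R or P)) implies ((R or Q) implies Q))) = 1/5 and 1 = 1/5
((((P or R) implies not P) and (P implies ((R or R) implies (R implies Q)))) implies ((((P iff R) implies (Q implies P)) and ((R iff Q) and (P iff P))) iff ((P implies R) implies not (P and P)))) implies (not not (Q or Q) and (not not (P implies P) implies ((Q and (R or P)) implies ((R or Q) implies Q)))) = 1 implies 1/5 = 1/5

1/5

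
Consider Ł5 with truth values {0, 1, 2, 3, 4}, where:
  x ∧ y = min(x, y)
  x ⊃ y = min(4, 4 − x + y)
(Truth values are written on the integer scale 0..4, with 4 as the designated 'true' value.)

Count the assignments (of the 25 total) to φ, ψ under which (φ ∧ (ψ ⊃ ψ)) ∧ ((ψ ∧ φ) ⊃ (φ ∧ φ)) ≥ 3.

value 4: 5 assignments (counts)
value 3: 5 assignments (counts)
value 2: 5 assignments
value 1: 5 assignments
value 0: 5 assignments
So 10 of the 25 assignments meet the threshold.

10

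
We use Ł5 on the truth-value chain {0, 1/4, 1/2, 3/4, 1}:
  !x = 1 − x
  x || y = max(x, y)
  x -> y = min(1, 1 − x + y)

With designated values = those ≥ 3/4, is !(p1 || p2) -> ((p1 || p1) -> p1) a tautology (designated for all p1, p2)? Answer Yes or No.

Yes

At p1 = 3/4, p2 = 1/2, for instance:
p1 || p2 = 3/4 || 1/2 = 3/4
!(p1 || p2) = !3/4 = 1/4
p1 || p1 = 3/4 || 3/4 = 3/4
(p1 || p1) -> p1 = 3/4 -> 3/4 = 1
!(p1 || p2) -> ((p1 || p1) -> p1) = 1/4 -> 1 = 1
and checking the remaining 24 assignments likewise gives ≥ 3/4 in every case.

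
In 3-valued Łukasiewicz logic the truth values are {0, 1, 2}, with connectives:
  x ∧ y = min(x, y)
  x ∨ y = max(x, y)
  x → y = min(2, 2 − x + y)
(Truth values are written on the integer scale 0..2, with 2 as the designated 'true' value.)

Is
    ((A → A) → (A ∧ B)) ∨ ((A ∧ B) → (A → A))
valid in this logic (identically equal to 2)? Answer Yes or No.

A = 0, B = 0 ↦ 2
A = 0, B = 1 ↦ 2
A = 0, B = 2 ↦ 2
A = 1, B = 0 ↦ 2
A = 1, B = 1 ↦ 2
A = 1, B = 2 ↦ 2
A = 2, B = 0 ↦ 2
A = 2, B = 1 ↦ 2
A = 2, B = 2 ↦ 2
Every assignment gives a value ≥ 2.

Yes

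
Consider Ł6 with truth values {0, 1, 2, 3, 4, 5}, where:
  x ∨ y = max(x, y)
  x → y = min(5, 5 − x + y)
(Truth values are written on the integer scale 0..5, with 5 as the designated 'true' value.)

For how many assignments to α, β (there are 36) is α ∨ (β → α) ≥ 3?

30

value 5: 21 assignments (counts)
value 4: 5 assignments (counts)
value 3: 4 assignments (counts)
value 2: 3 assignments
value 1: 2 assignments
value 0: 1 assignment
So 30 of the 36 assignments meet the threshold.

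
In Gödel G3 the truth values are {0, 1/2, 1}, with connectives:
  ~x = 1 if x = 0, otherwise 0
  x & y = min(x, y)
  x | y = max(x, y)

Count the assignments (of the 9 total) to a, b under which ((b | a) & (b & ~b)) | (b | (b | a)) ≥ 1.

5

a = 0, b = 0 ↦ 0  <
a = 0, b = 1/2 ↦ 1/2  <
a = 0, b = 1 ↦ 1  ≥
a = 1/2, b = 0 ↦ 1/2  <
a = 1/2, b = 1/2 ↦ 1/2  <
a = 1/2, b = 1 ↦ 1  ≥
a = 1, b = 0 ↦ 1  ≥
a = 1, b = 1/2 ↦ 1  ≥
a = 1, b = 1 ↦ 1  ≥
So 5 of the 9 assignments meet the threshold.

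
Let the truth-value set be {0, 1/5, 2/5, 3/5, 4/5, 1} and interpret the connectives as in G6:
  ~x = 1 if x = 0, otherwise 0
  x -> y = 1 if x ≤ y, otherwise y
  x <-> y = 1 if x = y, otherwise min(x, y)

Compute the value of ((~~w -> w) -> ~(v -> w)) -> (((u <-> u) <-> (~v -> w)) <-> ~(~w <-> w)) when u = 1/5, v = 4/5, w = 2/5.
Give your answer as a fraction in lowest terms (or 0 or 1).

~w = ~2/5 = 0
~~w = ~0 = 1
~~w -> w = 1 -> 2/5 = 2/5
v -> w = 4/5 -> 2/5 = 2/5
~(v -> w) = ~2/5 = 0
(~~w -> w) -> ~(v -> w) = 2/5 -> 0 = 0
u <-> u = 1/5 <-> 1/5 = 1
~v = ~4/5 = 0
~v -> w = 0 -> 2/5 = 1
(u <-> u) <-> (~v -> w) = 1 <-> 1 = 1
~w = ~2/5 = 0
~w <-> w = 0 <-> 2/5 = 0
~(~w <-> w) = ~0 = 1
((u <-> u) <-> (~v -> w)) <-> ~(~w <-> w) = 1 <-> 1 = 1
((~~w -> w) -> ~(v -> w)) -> (((u <-> u) <-> (~v -> w)) <-> ~(~w <-> w)) = 0 -> 1 = 1

1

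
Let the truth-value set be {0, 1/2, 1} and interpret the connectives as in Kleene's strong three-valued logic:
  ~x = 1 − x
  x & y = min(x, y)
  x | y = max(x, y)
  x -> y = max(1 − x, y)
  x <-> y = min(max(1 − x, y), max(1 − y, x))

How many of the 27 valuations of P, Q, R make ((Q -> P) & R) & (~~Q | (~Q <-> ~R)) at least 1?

value 1: 1 assignment (counts)
value 1/2: 12 assignments
value 0: 14 assignments
So 1 of the 27 assignments meets the threshold.

1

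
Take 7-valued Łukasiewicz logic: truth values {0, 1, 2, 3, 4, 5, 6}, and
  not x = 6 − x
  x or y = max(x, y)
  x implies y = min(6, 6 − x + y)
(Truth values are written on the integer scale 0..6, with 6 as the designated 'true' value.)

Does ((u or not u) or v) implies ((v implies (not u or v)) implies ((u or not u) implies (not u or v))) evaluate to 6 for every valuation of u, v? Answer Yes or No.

Counterexample: take u = 5, v = 0.
not u = not 5 = 1
u or not u = 5 or 1 = 5
(u or not u) or v = 5 or 0 = 5
not u = not 5 = 1
not u or v = 1 or 0 = 1
v implies (not u or v) = 0 implies 1 = 6
not u = not 5 = 1
u or not u = 5 or 1 = 5
not u = not 5 = 1
not u or v = 1 or 0 = 1
(u or not u) implies (not u or v) = 5 implies 1 = 2
(v implies (not u or v)) implies ((u or not u) implies (not u or v)) = 6 implies 2 = 2
((u or not u) or v) implies ((v implies (not u or v)) implies ((u or not u) implies (not u or v))) = 5 implies 2 = 3
This gives 3 ≠ 6.

No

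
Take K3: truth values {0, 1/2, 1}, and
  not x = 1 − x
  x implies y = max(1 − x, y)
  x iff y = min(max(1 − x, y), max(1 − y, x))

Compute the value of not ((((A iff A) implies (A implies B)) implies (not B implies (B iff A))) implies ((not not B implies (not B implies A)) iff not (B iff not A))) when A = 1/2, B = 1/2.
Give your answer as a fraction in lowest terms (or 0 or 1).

A iff A = 1/2 iff 1/2 = 1/2
A implies B = 1/2 implies 1/2 = 1/2
(A iff A) implies (A implies B) = 1/2 implies 1/2 = 1/2
not B = not 1/2 = 1/2
B iff A = 1/2 iff 1/2 = 1/2
not B implies (B iff A) = 1/2 implies 1/2 = 1/2
((A iff A) implies (A implies B)) implies (not B implies (B iff A)) = 1/2 implies 1/2 = 1/2
not B = not 1/2 = 1/2
not not B = not 1/2 = 1/2
not B = not 1/2 = 1/2
not B implies A = 1/2 implies 1/2 = 1/2
not not B implies (not B implies A) = 1/2 implies 1/2 = 1/2
not A = not 1/2 = 1/2
B iff not A = 1/2 iff 1/2 = 1/2
not (B iff not A) = not 1/2 = 1/2
(not not B implies (not B implies A)) iff not (B iff not A) = 1/2 iff 1/2 = 1/2
(((A iff A) implies (A implies B)) implies (not B implies (B iff A))) implies ((not not B implies (not B implies A)) iff not (B iff not A)) = 1/2 implies 1/2 = 1/2
not ((((A iff A) implies (A implies B)) implies (not B implies (B iff A))) implies ((not not B implies (not B implies A)) iff not (B iff not A))) = not 1/2 = 1/2

1/2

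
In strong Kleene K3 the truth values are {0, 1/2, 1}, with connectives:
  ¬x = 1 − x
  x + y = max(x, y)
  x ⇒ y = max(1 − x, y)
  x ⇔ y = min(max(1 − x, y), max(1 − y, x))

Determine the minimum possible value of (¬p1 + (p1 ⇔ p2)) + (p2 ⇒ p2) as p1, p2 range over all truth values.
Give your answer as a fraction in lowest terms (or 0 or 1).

Take p1 = 1/2, p2 = 1/2:
¬p1 = ¬1/2 = 1/2
p1 ⇔ p2 = 1/2 ⇔ 1/2 = 1/2
¬p1 + (p1 ⇔ p2) = 1/2 + 1/2 = 1/2
p2 ⇒ p2 = 1/2 ⇒ 1/2 = 1/2
(¬p1 + (p1 ⇔ p2)) + (p2 ⇒ p2) = 1/2 + 1/2 = 1/2
No assignment yields a value below 1/2, so this is the minimum.

1/2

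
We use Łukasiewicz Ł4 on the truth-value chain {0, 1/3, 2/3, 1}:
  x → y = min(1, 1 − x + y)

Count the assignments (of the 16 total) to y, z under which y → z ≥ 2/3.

y = 0, z = 0 ↦ 1  ≥
y = 0, z = 1/3 ↦ 1  ≥
y = 0, z = 2/3 ↦ 1  ≥
y = 0, z = 1 ↦ 1  ≥
y = 1/3, z = 0 ↦ 2/3  ≥
y = 1/3, z = 1/3 ↦ 1  ≥
y = 1/3, z = 2/3 ↦ 1  ≥
y = 1/3, z = 1 ↦ 1  ≥
y = 2/3, z = 0 ↦ 1/3  <
y = 2/3, z = 1/3 ↦ 2/3  ≥
y = 2/3, z = 2/3 ↦ 1  ≥
y = 2/3, z = 1 ↦ 1  ≥
y = 1, z = 0 ↦ 0  <
y = 1, z = 1/3 ↦ 1/3  <
y = 1, z = 2/3 ↦ 2/3  ≥
y = 1, z = 1 ↦ 1  ≥
So 13 of the 16 assignments meet the threshold.

13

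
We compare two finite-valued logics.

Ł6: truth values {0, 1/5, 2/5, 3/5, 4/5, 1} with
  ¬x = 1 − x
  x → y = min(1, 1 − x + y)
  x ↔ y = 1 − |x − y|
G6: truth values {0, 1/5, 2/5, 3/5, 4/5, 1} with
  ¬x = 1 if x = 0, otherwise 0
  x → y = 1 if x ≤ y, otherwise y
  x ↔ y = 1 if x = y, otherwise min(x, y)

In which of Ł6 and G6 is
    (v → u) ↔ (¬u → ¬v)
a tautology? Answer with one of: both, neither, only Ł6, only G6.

In Ł6: every assignment gives 1 — tautology.
In G6: at u = 1/5, v = 2/5 the value is 1/5 — not a tautology.

only Ł6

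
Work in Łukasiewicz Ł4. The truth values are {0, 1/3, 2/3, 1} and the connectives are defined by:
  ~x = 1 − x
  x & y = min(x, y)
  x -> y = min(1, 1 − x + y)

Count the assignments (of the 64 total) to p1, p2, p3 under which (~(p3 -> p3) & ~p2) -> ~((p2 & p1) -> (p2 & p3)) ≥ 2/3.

64

value 1: 64 assignments (counts)
So 64 of the 64 assignments meet the threshold.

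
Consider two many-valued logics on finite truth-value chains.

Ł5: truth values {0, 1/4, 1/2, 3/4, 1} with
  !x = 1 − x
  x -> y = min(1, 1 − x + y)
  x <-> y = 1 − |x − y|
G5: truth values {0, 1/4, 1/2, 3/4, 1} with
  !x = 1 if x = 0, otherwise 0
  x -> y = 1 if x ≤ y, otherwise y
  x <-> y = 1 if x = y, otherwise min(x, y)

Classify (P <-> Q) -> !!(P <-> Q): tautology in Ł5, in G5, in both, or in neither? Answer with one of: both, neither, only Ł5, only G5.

In Ł5: every assignment gives 1 — tautology.
In G5: every assignment gives 1 — tautology.

both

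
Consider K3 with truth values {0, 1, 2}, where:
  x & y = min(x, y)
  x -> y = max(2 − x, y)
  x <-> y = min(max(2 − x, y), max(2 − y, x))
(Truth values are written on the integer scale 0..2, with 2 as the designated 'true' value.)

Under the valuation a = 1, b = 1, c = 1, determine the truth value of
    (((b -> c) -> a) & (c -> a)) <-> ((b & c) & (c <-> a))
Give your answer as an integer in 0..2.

1

b -> c = 1 -> 1 = 1
(b -> c) -> a = 1 -> 1 = 1
c -> a = 1 -> 1 = 1
((b -> c) -> a) & (c -> a) = 1 & 1 = 1
b & c = 1 & 1 = 1
c <-> a = 1 <-> 1 = 1
(b & c) & (c <-> a) = 1 & 1 = 1
(((b -> c) -> a) & (c -> a)) <-> ((b & c) & (c <-> a)) = 1 <-> 1 = 1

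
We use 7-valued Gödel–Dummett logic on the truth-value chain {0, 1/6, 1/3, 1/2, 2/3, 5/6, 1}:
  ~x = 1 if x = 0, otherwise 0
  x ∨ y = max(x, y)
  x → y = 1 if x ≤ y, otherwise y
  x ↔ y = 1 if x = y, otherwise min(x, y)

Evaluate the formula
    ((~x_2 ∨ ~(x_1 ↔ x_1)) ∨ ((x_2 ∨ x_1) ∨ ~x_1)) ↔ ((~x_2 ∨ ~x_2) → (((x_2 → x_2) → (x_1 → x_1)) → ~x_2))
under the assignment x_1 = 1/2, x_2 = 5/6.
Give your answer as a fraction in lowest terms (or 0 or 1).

~x_2 = ~5/6 = 0
x_1 ↔ x_1 = 1/2 ↔ 1/2 = 1
~(x_1 ↔ x_1) = ~1 = 0
~x_2 ∨ ~(x_1 ↔ x_1) = 0 ∨ 0 = 0
x_2 ∨ x_1 = 5/6 ∨ 1/2 = 5/6
~x_1 = ~1/2 = 0
(x_2 ∨ x_1) ∨ ~x_1 = 5/6 ∨ 0 = 5/6
(~x_2 ∨ ~(x_1 ↔ x_1)) ∨ ((x_2 ∨ x_1) ∨ ~x_1) = 0 ∨ 5/6 = 5/6
~x_2 = ~5/6 = 0
~x_2 = ~5/6 = 0
~x_2 ∨ ~x_2 = 0 ∨ 0 = 0
x_2 → x_2 = 5/6 → 5/6 = 1
x_1 → x_1 = 1/2 → 1/2 = 1
(x_2 → x_2) → (x_1 → x_1) = 1 → 1 = 1
~x_2 = ~5/6 = 0
((x_2 → x_2) → (x_1 → x_1)) → ~x_2 = 1 → 0 = 0
(~x_2 ∨ ~x_2) → (((x_2 → x_2) → (x_1 → x_1)) → ~x_2) = 0 → 0 = 1
((~x_2 ∨ ~(x_1 ↔ x_1)) ∨ ((x_2 ∨ x_1) ∨ ~x_1)) ↔ ((~x_2 ∨ ~x_2) → (((x_2 → x_2) → (x_1 → x_1)) → ~x_2)) = 5/6 ↔ 1 = 5/6

5/6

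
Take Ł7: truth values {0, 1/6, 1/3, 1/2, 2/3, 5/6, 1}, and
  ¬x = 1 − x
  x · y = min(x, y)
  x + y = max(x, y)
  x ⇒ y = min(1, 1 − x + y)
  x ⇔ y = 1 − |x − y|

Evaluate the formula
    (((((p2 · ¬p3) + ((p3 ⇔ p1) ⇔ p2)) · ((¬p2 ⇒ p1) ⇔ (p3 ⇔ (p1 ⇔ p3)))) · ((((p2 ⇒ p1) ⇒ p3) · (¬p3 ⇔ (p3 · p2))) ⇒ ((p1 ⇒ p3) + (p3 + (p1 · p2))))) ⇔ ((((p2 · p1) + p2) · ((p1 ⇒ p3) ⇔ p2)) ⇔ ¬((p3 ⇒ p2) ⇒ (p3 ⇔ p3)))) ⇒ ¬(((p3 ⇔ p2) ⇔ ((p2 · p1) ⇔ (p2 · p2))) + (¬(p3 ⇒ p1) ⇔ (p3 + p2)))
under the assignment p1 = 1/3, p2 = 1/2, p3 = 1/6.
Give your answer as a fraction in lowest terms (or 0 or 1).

1/6

¬p3 = ¬1/6 = 5/6
p2 · ¬p3 = 1/2 · 5/6 = 1/2
p3 ⇔ p1 = 1/6 ⇔ 1/3 = 5/6
(p3 ⇔ p1) ⇔ p2 = 5/6 ⇔ 1/2 = 2/3
(p2 · ¬p3) + ((p3 ⇔ p1) ⇔ p2) = 1/2 + 2/3 = 2/3
¬p2 = ¬1/2 = 1/2
¬p2 ⇒ p1 = 1/2 ⇒ 1/3 = 5/6
p1 ⇔ p3 = 1/3 ⇔ 1/6 = 5/6
p3 ⇔ (p1 ⇔ p3) = 1/6 ⇔ 5/6 = 1/3
(¬p2 ⇒ p1) ⇔ (p3 ⇔ (p1 ⇔ p3)) = 5/6 ⇔ 1/3 = 1/2
((p2 · ¬p3) + ((p3 ⇔ p1) ⇔ p2)) · ((¬p2 ⇒ p1) ⇔ (p3 ⇔ (p1 ⇔ p3))) = 2/3 · 1/2 = 1/2
p2 ⇒ p1 = 1/2 ⇒ 1/3 = 5/6
(p2 ⇒ p1) ⇒ p3 = 5/6 ⇒ 1/6 = 1/3
¬p3 = ¬1/6 = 5/6
p3 · p2 = 1/6 · 1/2 = 1/6
¬p3 ⇔ (p3 · p2) = 5/6 ⇔ 1/6 = 1/3
((p2 ⇒ p1) ⇒ p3) · (¬p3 ⇔ (p3 · p2)) = 1/3 · 1/3 = 1/3
p1 ⇒ p3 = 1/3 ⇒ 1/6 = 5/6
p1 · p2 = 1/3 · 1/2 = 1/3
p3 + (p1 · p2) = 1/6 + 1/3 = 1/3
(p1 ⇒ p3) + (p3 + (p1 · p2)) = 5/6 + 1/3 = 5/6
(((p2 ⇒ p1) ⇒ p3) · (¬p3 ⇔ (p3 · p2))) ⇒ ((p1 ⇒ p3) + (p3 + (p1 · p2))) = 1/3 ⇒ 5/6 = 1
(((p2 · ¬p3) + ((p3 ⇔ p1) ⇔ p2)) · ((¬p2 ⇒ p1) ⇔ (p3 ⇔ (p1 ⇔ p3)))) · ((((p2 ⇒ p1) ⇒ p3) · (¬p3 ⇔ (p3 · p2))) ⇒ ((p1 ⇒ p3) + (p3 + (p1 · p2)))) = 1/2 · 1 = 1/2
p2 · p1 = 1/2 · 1/3 = 1/3
(p2 · p1) + p2 = 1/3 + 1/2 = 1/2
p1 ⇒ p3 = 1/3 ⇒ 1/6 = 5/6
(p1 ⇒ p3) ⇔ p2 = 5/6 ⇔ 1/2 = 2/3
((p2 · p1) + p2) · ((p1 ⇒ p3) ⇔ p2) = 1/2 · 2/3 = 1/2
p3 ⇒ p2 = 1/6 ⇒ 1/2 = 1
p3 ⇔ p3 = 1/6 ⇔ 1/6 = 1
(p3 ⇒ p2) ⇒ (p3 ⇔ p3) = 1 ⇒ 1 = 1
¬((p3 ⇒ p2) ⇒ (p3 ⇔ p3)) = ¬1 = 0
(((p2 · p1) + p2) · ((p1 ⇒ p3) ⇔ p2)) ⇔ ¬((p3 ⇒ p2) ⇒ (p3 ⇔ p3)) = 1/2 ⇔ 0 = 1/2
((((p2 · ¬p3) + ((p3 ⇔ p1) ⇔ p2)) · ((¬p2 ⇒ p1) ⇔ (p3 ⇔ (p1 ⇔ p3)))) · ((((p2 ⇒ p1) ⇒ p3) · (¬p3 ⇔ (p3 · p2))) ⇒ ((p1 ⇒ p3) + (p3 + (p1 · p2))))) ⇔ ((((p2 · p1) + p2) · ((p1 ⇒ p3) ⇔ p2)) ⇔ ¬((p3 ⇒ p2) ⇒ (p3 ⇔ p3))) = 1/2 ⇔ 1/2 = 1
p3 ⇔ p2 = 1/6 ⇔ 1/2 = 2/3
p2 · p1 = 1/2 · 1/3 = 1/3
p2 · p2 = 1/2 · 1/2 = 1/2
(p2 · p1) ⇔ (p2 · p2) = 1/3 ⇔ 1/2 = 5/6
(p3 ⇔ p2) ⇔ ((p2 · p1) ⇔ (p2 · p2)) = 2/3 ⇔ 5/6 = 5/6
p3 ⇒ p1 = 1/6 ⇒ 1/3 = 1
¬(p3 ⇒ p1) = ¬1 = 0
p3 + p2 = 1/6 + 1/2 = 1/2
¬(p3 ⇒ p1) ⇔ (p3 + p2) = 0 ⇔ 1/2 = 1/2
((p3 ⇔ p2) ⇔ ((p2 · p1) ⇔ (p2 · p2))) + (¬(p3 ⇒ p1) ⇔ (p3 + p2)) = 5/6 + 1/2 = 5/6
¬(((p3 ⇔ p2) ⇔ ((p2 · p1) ⇔ (p2 · p2))) + (¬(p3 ⇒ p1) ⇔ (p3 + p2))) = ¬5/6 = 1/6
(((((p2 · ¬p3) + ((p3 ⇔ p1) ⇔ p2)) · ((¬p2 ⇒ p1) ⇔ (p3 ⇔ (p1 ⇔ p3)))) · ((((p2 ⇒ p1) ⇒ p3) · (¬p3 ⇔ (p3 · p2))) ⇒ ((p1 ⇒ p3) + (p3 + (p1 · p2))))) ⇔ ((((p2 · p1) + p2) · ((p1 ⇒ p3) ⇔ p2)) ⇔ ¬((p3 ⇒ p2) ⇒ (p3 ⇔ p3)))) ⇒ ¬(((p3 ⇔ p2) ⇔ ((p2 · p1) ⇔ (p2 · p2))) + (¬(p3 ⇒ p1) ⇔ (p3 + p2))) = 1 ⇒ 1/6 = 1/6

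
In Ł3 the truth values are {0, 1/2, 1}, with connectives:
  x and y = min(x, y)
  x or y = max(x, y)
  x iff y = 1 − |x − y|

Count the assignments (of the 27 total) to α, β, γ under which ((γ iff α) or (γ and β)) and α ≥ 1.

3

value 1: 3 assignments (counts)
value 1/2: 12 assignments
value 0: 12 assignments
So 3 of the 27 assignments meet the threshold.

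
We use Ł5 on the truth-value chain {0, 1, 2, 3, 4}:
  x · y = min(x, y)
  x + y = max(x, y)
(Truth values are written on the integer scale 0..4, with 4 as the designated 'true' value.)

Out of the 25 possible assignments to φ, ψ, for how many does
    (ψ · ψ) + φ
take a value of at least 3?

value 4: 9 assignments (counts)
value 3: 7 assignments (counts)
value 2: 5 assignments
value 1: 3 assignments
value 0: 1 assignment
So 16 of the 25 assignments meet the threshold.

16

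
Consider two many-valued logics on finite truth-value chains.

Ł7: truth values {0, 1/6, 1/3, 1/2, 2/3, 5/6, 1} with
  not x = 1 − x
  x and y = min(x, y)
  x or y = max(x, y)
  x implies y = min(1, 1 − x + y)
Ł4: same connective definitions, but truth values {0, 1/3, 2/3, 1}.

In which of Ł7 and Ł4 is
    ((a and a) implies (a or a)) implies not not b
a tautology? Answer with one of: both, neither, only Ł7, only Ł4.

neither

In Ł7: at a = 0, b = 0 the value is 0 — not a tautology.
In Ł4: at a = 0, b = 0 the value is 0 — not a tautology.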